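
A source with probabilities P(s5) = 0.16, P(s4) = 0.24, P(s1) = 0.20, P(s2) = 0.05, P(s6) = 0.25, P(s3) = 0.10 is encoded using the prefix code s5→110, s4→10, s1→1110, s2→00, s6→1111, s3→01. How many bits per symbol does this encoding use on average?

3.06 bits/symbol

L̄ = Σ pᵢ·ℓᵢ = 0.16·3 + 0.24·2 + 0.20·4 + 0.05·2 + 0.25·4 + 0.10·2 = 3.06 bits/symbol.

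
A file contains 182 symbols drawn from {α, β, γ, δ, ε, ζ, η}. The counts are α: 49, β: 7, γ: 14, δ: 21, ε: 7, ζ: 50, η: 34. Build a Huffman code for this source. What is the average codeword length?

Probabilities are the counts divided by 182.
Repeatedly combine the two least-probable nodes; the expected code length is the sum of the merged weights.
merge 1/26 + 1/26 → 1/13
merge 1/13 + 1/13 → 2/13
merge 3/26 + 2/13 → 7/26
merge 17/91 + 7/26 → 83/182
merge 7/26 + 25/91 → 99/182
merge 83/182 + 99/182 → 1
L = 1/13 + 2/13 + 7/26 + 83/182 + 99/182 + 1 = 5/2 = 2.5 bits/symbol.

2.5 bits/symbol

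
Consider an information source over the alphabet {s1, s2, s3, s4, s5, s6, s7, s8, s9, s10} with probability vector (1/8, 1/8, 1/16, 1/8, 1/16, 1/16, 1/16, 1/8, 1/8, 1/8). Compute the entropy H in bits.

3.25 bits

Each probability is a power of 1/2, so log₂(1/p) is an integer.
H = Σ p·log₂(1/p) = 1/8·3 + 1/8·3 + 1/16·4 + 1/8·3 + 1/16·4 + 1/16·4 + 1/16·4 + 1/8·3 + 1/8·3 + 1/8·3 = 3.25 bits.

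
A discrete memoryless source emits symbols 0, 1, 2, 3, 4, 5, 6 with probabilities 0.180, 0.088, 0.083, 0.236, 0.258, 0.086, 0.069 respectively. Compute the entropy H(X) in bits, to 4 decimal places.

2.6183 bits

H = −Σ pᵢ log₂ pᵢ.
−0.180·log₂(0.180) = 0.4453
−0.088·log₂(0.088) = 0.3086
−0.083·log₂(0.083) = 0.2980
−0.236·log₂(0.236) = 0.4916
−0.258·log₂(0.258) = 0.5043
−0.086·log₂(0.086) = 0.3044
−0.069·log₂(0.069) = 0.2662
Sum ≈ 2.6183 → 2.6183 bits.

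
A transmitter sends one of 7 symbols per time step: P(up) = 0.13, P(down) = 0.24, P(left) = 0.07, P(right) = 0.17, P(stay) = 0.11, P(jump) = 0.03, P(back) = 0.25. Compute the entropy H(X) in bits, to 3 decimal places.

2.582 bits

H = −Σ pᵢ log₂ pᵢ.
−0.13·log₂(0.13) = 0.3826
−0.24·log₂(0.24) = 0.4941
−0.07·log₂(0.07) = 0.2686
−0.17·log₂(0.17) = 0.4346
−0.11·log₂(0.11) = 0.3503
−0.03·log₂(0.03) = 0.1518
−0.25·log₂(0.25) = 0.5000
Sum ≈ 2.5820 → 2.582 bits.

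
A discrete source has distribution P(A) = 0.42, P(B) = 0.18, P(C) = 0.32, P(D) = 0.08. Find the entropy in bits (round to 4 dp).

H = −Σ pᵢ log₂ pᵢ.
−0.42·log₂(0.42) = 0.5256
−0.18·log₂(0.18) = 0.4453
−0.32·log₂(0.32) = 0.5260
−0.08·log₂(0.08) = 0.2915
Sum ≈ 1.7885 → 1.7885 bits.

1.7885 bits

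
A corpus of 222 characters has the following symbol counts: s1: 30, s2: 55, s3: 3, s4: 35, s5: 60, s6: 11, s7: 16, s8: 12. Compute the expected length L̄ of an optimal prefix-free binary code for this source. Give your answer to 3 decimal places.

Probabilities are the counts divided by 222.
Repeatedly combine the two least-probable nodes; the expected code length is the sum of the merged weights.
merge 1/74 + 11/222 → 7/111
merge 2/37 + 7/111 → 13/111
merge 8/111 + 13/111 → 7/37
merge 5/37 + 35/222 → 65/222
merge 7/37 + 55/222 → 97/222
merge 10/37 + 65/222 → 125/222
merge 97/222 + 125/222 → 1
L = 7/111 + 13/111 + 7/37 + 65/222 + 97/222 + 125/222 + 1 = 197/74 ≈ 2.662 bits/symbol.

2.662 bits/symbol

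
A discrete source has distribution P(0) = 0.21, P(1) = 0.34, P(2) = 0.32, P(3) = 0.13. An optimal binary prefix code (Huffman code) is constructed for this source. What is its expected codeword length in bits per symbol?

2 bits/symbol

Repeatedly combine the two least-probable nodes; the expected code length is the sum of the merged weights.
merge 13/100 + 21/100 → 17/50
merge 8/25 + 17/50 → 33/50
merge 17/50 + 33/50 → 1
L = 17/50 + 33/50 + 1 = 2 bits/symbol.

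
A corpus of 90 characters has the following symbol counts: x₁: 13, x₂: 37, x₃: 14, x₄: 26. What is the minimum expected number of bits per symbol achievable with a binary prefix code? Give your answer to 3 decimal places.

1.889 bits/symbol

Probabilities are the counts divided by 90.
Repeatedly combine the two least-probable nodes; the expected code length is the sum of the merged weights.
merge 13/90 + 7/45 → 3/10
merge 13/45 + 3/10 → 53/90
merge 37/90 + 53/90 → 1
L = 3/10 + 53/90 + 1 = 17/9 ≈ 1.889 bits/symbol.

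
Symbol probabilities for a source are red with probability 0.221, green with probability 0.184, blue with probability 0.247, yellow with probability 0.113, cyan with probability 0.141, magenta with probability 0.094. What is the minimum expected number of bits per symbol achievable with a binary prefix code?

Repeatedly combine the two least-probable nodes; the expected code length is the sum of the merged weights.
merge 47/500 + 113/1000 → 207/1000
merge 141/1000 + 23/125 → 13/40
merge 207/1000 + 221/1000 → 107/250
merge 247/1000 + 13/40 → 143/250
merge 107/250 + 143/250 → 1
L = 207/1000 + 13/40 + 107/250 + 143/250 + 1 = 633/250 = 2.532 bits/symbol.

2.532 bits/symbol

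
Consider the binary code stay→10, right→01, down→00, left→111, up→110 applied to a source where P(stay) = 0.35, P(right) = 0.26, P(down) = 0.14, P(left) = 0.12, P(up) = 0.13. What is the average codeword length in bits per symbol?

L̄ = Σ pᵢ·ℓᵢ = 0.35·2 + 0.26·2 + 0.14·2 + 0.12·3 + 0.13·3 = 2.25 bits/symbol.

2.25 bits/symbol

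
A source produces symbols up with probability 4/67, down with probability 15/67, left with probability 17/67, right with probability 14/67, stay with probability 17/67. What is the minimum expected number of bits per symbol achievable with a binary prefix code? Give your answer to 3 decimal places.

Repeatedly combine the two least-probable nodes; the expected code length is the sum of the merged weights.
merge 4/67 + 14/67 → 18/67
merge 15/67 + 17/67 → 32/67
merge 17/67 + 18/67 → 35/67
merge 32/67 + 35/67 → 1
L = 18/67 + 32/67 + 35/67 + 1 = 152/67 ≈ 2.269 bits/symbol.

2.269 bits/symbol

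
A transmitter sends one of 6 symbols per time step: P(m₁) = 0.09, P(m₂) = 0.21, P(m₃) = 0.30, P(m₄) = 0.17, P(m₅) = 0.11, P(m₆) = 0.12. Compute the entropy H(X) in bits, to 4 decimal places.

H = −Σ pᵢ log₂ pᵢ.
−0.09·log₂(0.09) = 0.3127
−0.21·log₂(0.21) = 0.4728
−0.30·log₂(0.30) = 0.5211
−0.17·log₂(0.17) = 0.4346
−0.11·log₂(0.11) = 0.3503
−0.12·log₂(0.12) = 0.3671
Sum ≈ 2.4585 → 2.4585 bits.

2.4585 bits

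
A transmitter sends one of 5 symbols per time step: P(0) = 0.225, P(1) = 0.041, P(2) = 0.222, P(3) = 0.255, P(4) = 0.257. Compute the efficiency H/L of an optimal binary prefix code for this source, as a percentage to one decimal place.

Entropy H = −Σ p log₂ p ≈ 2.1617 bits.
Huffman merges: 41/1000+111/500→263/1000; 9/40+51/200→12/25; 257/1000+263/1000→13/25; 12/25+13/25→1. L = 2263/1000 ≈ 2.2630.
Efficiency = H/L = 2.1617/2.2630 = 95.5%.

95.5%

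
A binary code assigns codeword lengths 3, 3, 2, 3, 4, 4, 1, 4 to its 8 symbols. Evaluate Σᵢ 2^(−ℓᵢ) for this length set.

1.3125

With common denominator 2^4 = 16: Σ 2^(−ℓᵢ) = 2/16 + 2/16 + 4/16 + 2/16 + 1/16 + 1/16 + 8/16 + 1/16 = 21/16 = 1.3125.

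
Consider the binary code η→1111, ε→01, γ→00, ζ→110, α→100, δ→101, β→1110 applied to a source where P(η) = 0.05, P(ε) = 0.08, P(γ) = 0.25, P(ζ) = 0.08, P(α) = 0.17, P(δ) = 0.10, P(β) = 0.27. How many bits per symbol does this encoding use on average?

L̄ = Σ pᵢ·ℓᵢ = 0.05·4 + 0.08·2 + 0.25·2 + 0.08·3 + 0.17·3 + 0.10·3 + 0.27·4 = 2.99 bits/symbol.

2.99 bits/symbol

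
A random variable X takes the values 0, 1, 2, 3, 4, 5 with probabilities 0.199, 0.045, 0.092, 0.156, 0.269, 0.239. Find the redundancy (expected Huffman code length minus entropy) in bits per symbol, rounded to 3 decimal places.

0.027 bits

Entropy H = −Σ p log₂ p ≈ 2.4027 bits.
Huffman merges: 9/200+23/250→137/1000; 137/1000+39/250→293/1000; 199/1000+239/1000→219/500; 269/1000+293/1000→281/500; 219/500+281/500→1. L = 243/100 ≈ 2.4300.
L − H = 2.4300 − 2.4027 = 0.027 bits.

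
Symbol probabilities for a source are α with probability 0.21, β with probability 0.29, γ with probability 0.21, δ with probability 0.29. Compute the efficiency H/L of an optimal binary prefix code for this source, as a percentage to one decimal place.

Entropy H = −Σ p log₂ p ≈ 1.9815 bits.
Huffman merges: 21/100+21/100→21/50; 29/100+29/100→29/50; 21/50+29/50→1. L = 2 ≈ 2.0000.
Efficiency = H/L = 1.9815/2.0000 = 99.1%.

99.1%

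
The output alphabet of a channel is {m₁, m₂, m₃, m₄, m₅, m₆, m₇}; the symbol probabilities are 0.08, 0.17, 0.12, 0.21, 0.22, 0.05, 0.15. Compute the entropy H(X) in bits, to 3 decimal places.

H = −Σ pᵢ log₂ pᵢ.
−0.08·log₂(0.08) = 0.2915
−0.17·log₂(0.17) = 0.4346
−0.12·log₂(0.12) = 0.3671
−0.21·log₂(0.21) = 0.4728
−0.22·log₂(0.22) = 0.4806
−0.05·log₂(0.05) = 0.2161
−0.15·log₂(0.15) = 0.4105
Sum ≈ 2.6732 → 2.673 bits.

2.673 bits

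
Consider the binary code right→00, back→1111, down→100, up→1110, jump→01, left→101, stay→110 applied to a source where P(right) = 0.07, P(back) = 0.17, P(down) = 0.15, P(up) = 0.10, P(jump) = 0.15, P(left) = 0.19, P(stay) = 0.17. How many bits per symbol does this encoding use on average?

3.05 bits/symbol

L̄ = Σ pᵢ·ℓᵢ = 0.07·2 + 0.17·4 + 0.15·3 + 0.10·4 + 0.15·2 + 0.19·3 + 0.17·3 = 3.05 bits/symbol.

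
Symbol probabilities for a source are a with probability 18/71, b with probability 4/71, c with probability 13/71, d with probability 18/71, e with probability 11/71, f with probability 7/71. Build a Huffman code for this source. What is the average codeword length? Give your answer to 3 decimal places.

Repeatedly combine the two least-probable nodes; the expected code length is the sum of the merged weights.
merge 4/71 + 7/71 → 11/71
merge 11/71 + 11/71 → 22/71
merge 13/71 + 18/71 → 31/71
merge 18/71 + 22/71 → 40/71
merge 31/71 + 40/71 → 1
L = 11/71 + 22/71 + 31/71 + 40/71 + 1 = 175/71 ≈ 2.465 bits/symbol.

2.465 bits/symbol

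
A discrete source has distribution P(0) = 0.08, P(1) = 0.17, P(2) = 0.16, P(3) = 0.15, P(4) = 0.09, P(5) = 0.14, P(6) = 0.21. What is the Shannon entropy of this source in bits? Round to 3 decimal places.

2.742 bits

H = −Σ pᵢ log₂ pᵢ.
−0.08·log₂(0.08) = 0.2915
−0.17·log₂(0.17) = 0.4346
−0.16·log₂(0.16) = 0.4230
−0.15·log₂(0.15) = 0.4105
−0.09·log₂(0.09) = 0.3127
−0.14·log₂(0.14) = 0.3971
−0.21·log₂(0.21) = 0.4728
Sum ≈ 2.7422 → 2.742 bits.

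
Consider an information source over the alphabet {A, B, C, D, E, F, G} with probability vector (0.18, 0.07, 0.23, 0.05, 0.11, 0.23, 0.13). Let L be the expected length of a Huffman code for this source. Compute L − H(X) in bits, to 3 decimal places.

0.022 bits

Entropy H = −Σ p log₂ p ≈ 2.6382 bits.
Huffman merges: 1/20+7/100→3/25; 11/100+3/25→23/100; 13/100+9/50→31/100; 23/100+23/100→23/50; 23/100+31/100→27/50; 23/50+27/50→1. L = 133/50 ≈ 2.6600.
L − H = 2.6600 − 2.6382 = 0.022 bits.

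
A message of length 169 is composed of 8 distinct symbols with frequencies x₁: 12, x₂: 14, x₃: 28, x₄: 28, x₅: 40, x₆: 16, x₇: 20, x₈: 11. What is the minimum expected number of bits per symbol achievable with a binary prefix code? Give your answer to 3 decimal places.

Probabilities are the counts divided by 169.
Repeatedly combine the two least-probable nodes; the expected code length is the sum of the merged weights.
merge 11/169 + 12/169 → 23/169
merge 14/169 + 16/169 → 30/169
merge 20/169 + 23/169 → 43/169
merge 28/169 + 28/169 → 56/169
merge 30/169 + 40/169 → 70/169
merge 43/169 + 56/169 → 99/169
merge 70/169 + 99/169 → 1
L = 23/169 + 30/169 + 43/169 + 56/169 + 70/169 + 99/169 + 1 = 490/169 ≈ 2.899 bits/symbol.

2.899 bits/symbol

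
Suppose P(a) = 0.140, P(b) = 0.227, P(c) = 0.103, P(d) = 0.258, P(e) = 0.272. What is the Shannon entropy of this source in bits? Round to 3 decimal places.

2.236 bits

H = −Σ pᵢ log₂ pᵢ.
−0.140·log₂(0.140) = 0.3971
−0.227·log₂(0.227) = 0.4856
−0.103·log₂(0.103) = 0.3378
−0.258·log₂(0.258) = 0.5043
−0.272·log₂(0.272) = 0.5109
Sum ≈ 2.2357 → 2.236 bits.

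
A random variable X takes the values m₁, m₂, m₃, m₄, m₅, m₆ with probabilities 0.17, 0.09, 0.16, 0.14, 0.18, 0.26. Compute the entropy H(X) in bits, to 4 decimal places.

H = −Σ pᵢ log₂ pᵢ.
−0.17·log₂(0.17) = 0.4346
−0.09·log₂(0.09) = 0.3127
−0.16·log₂(0.16) = 0.4230
−0.14·log₂(0.14) = 0.3971
−0.18·log₂(0.18) = 0.4453
−0.26·log₂(0.26) = 0.5053
Sum ≈ 2.5180 → 2.5180 bits.

2.5180 bits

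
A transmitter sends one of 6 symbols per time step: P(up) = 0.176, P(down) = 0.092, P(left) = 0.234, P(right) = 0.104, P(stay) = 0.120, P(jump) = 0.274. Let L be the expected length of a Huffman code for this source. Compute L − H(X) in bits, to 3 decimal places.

Entropy H = −Σ p log₂ p ≈ 2.4666 bits.
Huffman merges: 23/250+13/125→49/250; 3/25+22/125→37/125; 49/250+117/500→43/100; 137/500+37/125→57/100; 43/100+57/100→1. L = 623/250 ≈ 2.4920.
L − H = 2.4920 − 2.4666 = 0.025 bits.

0.025 bits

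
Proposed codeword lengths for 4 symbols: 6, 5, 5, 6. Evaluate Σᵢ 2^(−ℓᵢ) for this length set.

0.09375

With common denominator 2^6 = 64: Σ 2^(−ℓᵢ) = 1/64 + 2/64 + 2/64 + 1/64 = 6/64 = 0.09375.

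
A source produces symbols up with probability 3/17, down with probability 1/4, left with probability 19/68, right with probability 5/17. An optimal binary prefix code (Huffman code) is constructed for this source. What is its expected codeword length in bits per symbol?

2 bits/symbol

Repeatedly combine the two least-probable nodes; the expected code length is the sum of the merged weights.
merge 3/17 + 1/4 → 29/68
merge 19/68 + 5/17 → 39/68
merge 29/68 + 39/68 → 1
L = 29/68 + 39/68 + 1 = 2 bits/symbol.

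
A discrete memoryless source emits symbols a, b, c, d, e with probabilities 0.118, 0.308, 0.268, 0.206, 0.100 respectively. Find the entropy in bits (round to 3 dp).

2.198 bits

H = −Σ pᵢ log₂ pᵢ.
−0.118·log₂(0.118) = 0.3638
−0.308·log₂(0.308) = 0.5233
−0.268·log₂(0.268) = 0.5091
−0.206·log₂(0.206) = 0.4695
−0.100·log₂(0.100) = 0.3322
Sum ≈ 2.1979 → 2.198 bits.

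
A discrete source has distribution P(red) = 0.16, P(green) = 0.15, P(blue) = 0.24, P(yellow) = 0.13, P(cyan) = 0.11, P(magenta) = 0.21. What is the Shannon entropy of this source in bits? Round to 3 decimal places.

2.533 bits

H = −Σ pᵢ log₂ pᵢ.
−0.16·log₂(0.16) = 0.4230
−0.15·log₂(0.15) = 0.4105
−0.24·log₂(0.24) = 0.4941
−0.13·log₂(0.13) = 0.3826
−0.11·log₂(0.11) = 0.3503
−0.21·log₂(0.21) = 0.4728
Sum ≈ 2.5335 → 2.533 bits.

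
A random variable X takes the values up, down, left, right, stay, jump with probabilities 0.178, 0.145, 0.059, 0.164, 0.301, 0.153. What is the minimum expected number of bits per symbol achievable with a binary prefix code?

2.521 bits/symbol

Repeatedly combine the two least-probable nodes; the expected code length is the sum of the merged weights.
merge 59/1000 + 29/200 → 51/250
merge 153/1000 + 41/250 → 317/1000
merge 89/500 + 51/250 → 191/500
merge 301/1000 + 317/1000 → 309/500
merge 191/500 + 309/500 → 1
L = 51/250 + 317/1000 + 191/500 + 309/500 + 1 = 2521/1000 = 2.521 bits/symbol.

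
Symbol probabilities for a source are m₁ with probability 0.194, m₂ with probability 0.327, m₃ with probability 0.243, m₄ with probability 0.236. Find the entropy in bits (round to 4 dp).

1.9739 bits

H = −Σ pᵢ log₂ pᵢ.
−0.194·log₂(0.194) = 0.4590
−0.327·log₂(0.327) = 0.5273
−0.243·log₂(0.243) = 0.4960
−0.236·log₂(0.236) = 0.4916
Sum ≈ 1.9739 → 1.9739 bits.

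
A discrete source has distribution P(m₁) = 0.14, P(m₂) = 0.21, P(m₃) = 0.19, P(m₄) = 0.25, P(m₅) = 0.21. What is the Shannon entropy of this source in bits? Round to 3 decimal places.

2.298 bits

H = −Σ pᵢ log₂ pᵢ.
−0.14·log₂(0.14) = 0.3971
−0.21·log₂(0.21) = 0.4728
−0.19·log₂(0.19) = 0.4552
−0.25·log₂(0.25) = 0.5000
−0.21·log₂(0.21) = 0.4728
Sum ≈ 2.2980 → 2.298 bits.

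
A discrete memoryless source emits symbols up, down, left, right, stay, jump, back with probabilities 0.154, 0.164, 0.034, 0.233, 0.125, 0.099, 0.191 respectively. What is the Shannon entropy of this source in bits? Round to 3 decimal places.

H = −Σ pᵢ log₂ pᵢ.
−0.154·log₂(0.154) = 0.4156
−0.164·log₂(0.164) = 0.4278
−0.034·log₂(0.034) = 0.1659
−0.233·log₂(0.233) = 0.4897
−0.125·log₂(0.125) = 0.3750
−0.099·log₂(0.099) = 0.3303
−0.191·log₂(0.191) = 0.4562
Sum ≈ 2.6604 → 2.660 bits.

2.660 bits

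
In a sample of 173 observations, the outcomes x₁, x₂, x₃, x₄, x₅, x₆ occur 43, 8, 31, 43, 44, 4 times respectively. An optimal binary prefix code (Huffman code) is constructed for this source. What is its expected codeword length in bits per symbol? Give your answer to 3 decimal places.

Probabilities are the counts divided by 173.
Repeatedly combine the two least-probable nodes; the expected code length is the sum of the merged weights.
merge 4/173 + 8/173 → 12/173
merge 12/173 + 31/173 → 43/173
merge 43/173 + 43/173 → 86/173
merge 43/173 + 44/173 → 87/173
merge 86/173 + 87/173 → 1
L = 12/173 + 43/173 + 86/173 + 87/173 + 1 = 401/173 ≈ 2.318 bits/symbol.

2.318 bits/symbol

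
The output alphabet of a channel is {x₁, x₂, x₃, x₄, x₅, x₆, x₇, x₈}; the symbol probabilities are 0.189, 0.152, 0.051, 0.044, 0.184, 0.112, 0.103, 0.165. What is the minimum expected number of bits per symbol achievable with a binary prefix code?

2.906 bits/symbol

Repeatedly combine the two least-probable nodes; the expected code length is the sum of the merged weights.
merge 11/250 + 51/1000 → 19/200
merge 19/200 + 103/1000 → 99/500
merge 14/125 + 19/125 → 33/125
merge 33/200 + 23/125 → 349/1000
merge 189/1000 + 99/500 → 387/1000
merge 33/125 + 349/1000 → 613/1000
merge 387/1000 + 613/1000 → 1
L = 19/200 + 99/500 + 33/125 + 349/1000 + 387/1000 + 613/1000 + 1 = 1453/500 = 2.906 bits/symbol.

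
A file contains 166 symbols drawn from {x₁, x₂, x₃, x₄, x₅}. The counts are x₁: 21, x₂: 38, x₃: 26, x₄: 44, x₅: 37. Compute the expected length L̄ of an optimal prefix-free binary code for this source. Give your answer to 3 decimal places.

2.283 bits/symbol

Probabilities are the counts divided by 166.
Repeatedly combine the two least-probable nodes; the expected code length is the sum of the merged weights.
merge 21/166 + 13/83 → 47/166
merge 37/166 + 19/83 → 75/166
merge 22/83 + 47/166 → 91/166
merge 75/166 + 91/166 → 1
L = 47/166 + 75/166 + 91/166 + 1 = 379/166 ≈ 2.283 bits/symbol.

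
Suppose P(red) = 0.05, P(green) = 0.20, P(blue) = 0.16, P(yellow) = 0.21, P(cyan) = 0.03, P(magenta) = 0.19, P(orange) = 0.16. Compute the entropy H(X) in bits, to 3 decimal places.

H = −Σ pᵢ log₂ pᵢ.
−0.05·log₂(0.05) = 0.2161
−0.20·log₂(0.20) = 0.4644
−0.16·log₂(0.16) = 0.4230
−0.21·log₂(0.21) = 0.4728
−0.03·log₂(0.03) = 0.1518
−0.19·log₂(0.19) = 0.4552
−0.16·log₂(0.16) = 0.4230
Sum ≈ 2.6063 → 2.606 bits.

2.606 bits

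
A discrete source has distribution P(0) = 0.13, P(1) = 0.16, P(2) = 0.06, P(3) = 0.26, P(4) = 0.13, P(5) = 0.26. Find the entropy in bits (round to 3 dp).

H = −Σ pᵢ log₂ pᵢ.
−0.13·log₂(0.13) = 0.3826
−0.16·log₂(0.16) = 0.4230
−0.06·log₂(0.06) = 0.2435
−0.26·log₂(0.26) = 0.5053
−0.13·log₂(0.13) = 0.3826
−0.26·log₂(0.26) = 0.5053
Sum ≈ 2.4424 → 2.442 bits.

2.442 bits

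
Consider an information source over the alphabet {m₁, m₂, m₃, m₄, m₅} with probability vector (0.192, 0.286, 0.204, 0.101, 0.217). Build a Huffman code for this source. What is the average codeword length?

2.293 bits/symbol

Repeatedly combine the two least-probable nodes; the expected code length is the sum of the merged weights.
merge 101/1000 + 24/125 → 293/1000
merge 51/250 + 217/1000 → 421/1000
merge 143/500 + 293/1000 → 579/1000
merge 421/1000 + 579/1000 → 1
L = 293/1000 + 421/1000 + 579/1000 + 1 = 2293/1000 = 2.293 bits/symbol.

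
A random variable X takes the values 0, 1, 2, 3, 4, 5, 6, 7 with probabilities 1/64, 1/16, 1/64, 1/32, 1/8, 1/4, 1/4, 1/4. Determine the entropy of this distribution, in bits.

Each probability is a power of 1/2, so log₂(1/p) is an integer.
H = Σ p·log₂(1/p) = 1/64·6 + 1/16·4 + 1/64·6 + 1/32·5 + 1/8·3 + 1/4·2 + 1/4·2 + 1/4·2 = 2.46875 bits.

2.46875 bits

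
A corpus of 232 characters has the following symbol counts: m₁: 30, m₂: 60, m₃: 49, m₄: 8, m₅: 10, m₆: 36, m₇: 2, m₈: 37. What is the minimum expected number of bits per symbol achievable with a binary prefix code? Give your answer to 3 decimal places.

Probabilities are the counts divided by 232.
Repeatedly combine the two least-probable nodes; the expected code length is the sum of the merged weights.
merge 1/116 + 1/29 → 5/116
merge 5/116 + 5/116 → 5/58
merge 5/58 + 15/116 → 25/116
merge 9/58 + 37/232 → 73/232
merge 49/232 + 25/116 → 99/232
merge 15/58 + 73/232 → 133/232
merge 99/232 + 133/232 → 1
L = 5/116 + 5/58 + 25/116 + 73/232 + 99/232 + 133/232 + 1 = 617/232 ≈ 2.659 bits/symbol.

2.659 bits/symbol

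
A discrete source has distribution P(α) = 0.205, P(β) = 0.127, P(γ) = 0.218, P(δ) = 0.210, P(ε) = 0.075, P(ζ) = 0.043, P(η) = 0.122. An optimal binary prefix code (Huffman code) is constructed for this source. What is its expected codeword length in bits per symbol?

Repeatedly combine the two least-probable nodes; the expected code length is the sum of the merged weights.
merge 43/1000 + 3/40 → 59/500
merge 59/500 + 61/500 → 6/25
merge 127/1000 + 41/200 → 83/250
merge 21/100 + 109/500 → 107/250
merge 6/25 + 83/250 → 143/250
merge 107/250 + 143/250 → 1
L = 59/500 + 6/25 + 83/250 + 107/250 + 143/250 + 1 = 269/100 = 2.69 bits/symbol.

2.69 bits/symbol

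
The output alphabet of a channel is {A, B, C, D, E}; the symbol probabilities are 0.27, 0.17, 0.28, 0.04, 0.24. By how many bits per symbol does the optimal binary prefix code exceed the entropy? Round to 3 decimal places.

0.071 bits

Entropy H = −Σ p log₂ p ≈ 2.1387 bits.
Huffman merges: 1/25+17/100→21/100; 21/100+6/25→9/20; 27/100+7/25→11/20; 9/20+11/20→1. L = 221/100 ≈ 2.2100.
L − H = 2.2100 − 2.1387 = 0.071 bits.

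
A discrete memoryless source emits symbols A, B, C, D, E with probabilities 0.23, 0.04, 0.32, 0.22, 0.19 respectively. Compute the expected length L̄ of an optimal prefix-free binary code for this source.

Repeatedly combine the two least-probable nodes; the expected code length is the sum of the merged weights.
merge 1/25 + 19/100 → 23/100
merge 11/50 + 23/100 → 9/20
merge 23/100 + 8/25 → 11/20
merge 9/20 + 11/20 → 1
L = 23/100 + 9/20 + 11/20 + 1 = 223/100 = 2.23 bits/symbol.

2.23 bits/symbol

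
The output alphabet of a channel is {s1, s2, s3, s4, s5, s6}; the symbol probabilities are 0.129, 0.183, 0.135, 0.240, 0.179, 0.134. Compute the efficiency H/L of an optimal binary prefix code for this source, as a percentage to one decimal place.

Entropy H = −Σ p log₂ p ≈ 2.5465 bits.
Huffman merges: 129/1000+67/500→263/1000; 27/200+179/1000→157/500; 183/1000+6/25→423/1000; 263/1000+157/500→577/1000; 423/1000+577/1000→1. L = 2577/1000 ≈ 2.5770.
Efficiency = H/L = 2.5465/2.5770 = 98.8%.

98.8%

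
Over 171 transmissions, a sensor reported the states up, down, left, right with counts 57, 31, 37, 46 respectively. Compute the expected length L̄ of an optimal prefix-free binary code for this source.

Probabilities are the counts divided by 171.
Repeatedly combine the two least-probable nodes; the expected code length is the sum of the merged weights.
merge 31/171 + 37/171 → 68/171
merge 46/171 + 1/3 → 103/171
merge 68/171 + 103/171 → 1
L = 68/171 + 103/171 + 1 = 2 bits/symbol.

2 bits/symbol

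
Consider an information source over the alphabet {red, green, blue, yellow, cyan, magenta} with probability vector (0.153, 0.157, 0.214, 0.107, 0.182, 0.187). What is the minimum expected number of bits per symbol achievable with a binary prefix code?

2.599 bits/symbol

Repeatedly combine the two least-probable nodes; the expected code length is the sum of the merged weights.
merge 107/1000 + 153/1000 → 13/50
merge 157/1000 + 91/500 → 339/1000
merge 187/1000 + 107/500 → 401/1000
merge 13/50 + 339/1000 → 599/1000
merge 401/1000 + 599/1000 → 1
L = 13/50 + 339/1000 + 401/1000 + 599/1000 + 1 = 2599/1000 = 2.599 bits/symbol.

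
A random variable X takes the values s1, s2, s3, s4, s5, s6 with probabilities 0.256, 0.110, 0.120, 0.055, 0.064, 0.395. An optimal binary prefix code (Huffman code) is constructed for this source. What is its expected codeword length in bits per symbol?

2.302 bits/symbol

Repeatedly combine the two least-probable nodes; the expected code length is the sum of the merged weights.
merge 11/200 + 8/125 → 119/1000
merge 11/100 + 119/1000 → 229/1000
merge 3/25 + 229/1000 → 349/1000
merge 32/125 + 349/1000 → 121/200
merge 79/200 + 121/200 → 1
L = 119/1000 + 229/1000 + 349/1000 + 121/200 + 1 = 1151/500 = 2.302 bits/symbol.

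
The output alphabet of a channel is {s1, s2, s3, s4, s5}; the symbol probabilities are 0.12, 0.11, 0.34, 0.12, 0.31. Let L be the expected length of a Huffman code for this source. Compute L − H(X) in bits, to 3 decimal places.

0.093 bits

Entropy H = −Σ p log₂ p ≈ 2.1374 bits.
Huffman merges: 11/100+3/25→23/100; 3/25+23/100→7/20; 31/100+17/50→13/20; 7/20+13/20→1. L = 223/100 ≈ 2.2300.
L − H = 2.2300 − 2.1374 = 0.093 bits.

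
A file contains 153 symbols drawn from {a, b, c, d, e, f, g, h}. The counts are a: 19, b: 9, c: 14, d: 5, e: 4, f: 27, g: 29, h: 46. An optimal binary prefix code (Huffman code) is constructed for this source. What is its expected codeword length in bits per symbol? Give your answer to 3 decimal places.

2.686 bits/symbol

Probabilities are the counts divided by 153.
Repeatedly combine the two least-probable nodes; the expected code length is the sum of the merged weights.
merge 4/153 + 5/153 → 1/17
merge 1/17 + 1/17 → 2/17
merge 14/153 + 2/17 → 32/153
merge 19/153 + 3/17 → 46/153
merge 29/153 + 32/153 → 61/153
merge 46/153 + 46/153 → 92/153
merge 61/153 + 92/153 → 1
L = 1/17 + 2/17 + 32/153 + 46/153 + 61/153 + 92/153 + 1 = 137/51 ≈ 2.686 bits/symbol.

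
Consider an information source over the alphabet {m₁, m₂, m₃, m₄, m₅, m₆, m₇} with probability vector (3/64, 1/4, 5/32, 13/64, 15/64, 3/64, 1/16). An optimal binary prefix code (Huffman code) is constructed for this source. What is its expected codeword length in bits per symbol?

Repeatedly combine the two least-probable nodes; the expected code length is the sum of the merged weights.
merge 3/64 + 3/64 → 3/32
merge 1/16 + 3/32 → 5/32
merge 5/32 + 5/32 → 5/16
merge 13/64 + 15/64 → 7/16
merge 1/4 + 5/16 → 9/16
merge 7/16 + 9/16 → 1
L = 3/32 + 5/32 + 5/16 + 7/16 + 9/16 + 1 = 41/16 = 2.5625 bits/symbol.

2.5625 bits/symbol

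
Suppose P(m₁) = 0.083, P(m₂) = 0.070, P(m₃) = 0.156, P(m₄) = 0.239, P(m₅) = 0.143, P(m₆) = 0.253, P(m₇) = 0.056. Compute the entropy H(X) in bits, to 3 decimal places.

H = −Σ pᵢ log₂ pᵢ.
−0.083·log₂(0.083) = 0.2980
−0.070·log₂(0.070) = 0.2686
−0.156·log₂(0.156) = 0.4181
−0.239·log₂(0.239) = 0.4935
−0.143·log₂(0.143) = 0.4012
−0.253·log₂(0.253) = 0.5016
−0.056·log₂(0.056) = 0.2329
Sum ≈ 2.6140 → 2.614 bits.

2.614 bits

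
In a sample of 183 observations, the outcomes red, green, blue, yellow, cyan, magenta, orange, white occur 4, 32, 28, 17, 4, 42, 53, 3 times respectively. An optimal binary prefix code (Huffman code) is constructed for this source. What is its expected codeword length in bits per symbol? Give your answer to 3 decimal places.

2.557 bits/symbol

Probabilities are the counts divided by 183.
Repeatedly combine the two least-probable nodes; the expected code length is the sum of the merged weights.
merge 1/61 + 4/183 → 7/183
merge 4/183 + 7/183 → 11/183
merge 11/183 + 17/183 → 28/183
merge 28/183 + 28/183 → 56/183
merge 32/183 + 14/61 → 74/183
merge 53/183 + 56/183 → 109/183
merge 74/183 + 109/183 → 1
L = 7/183 + 11/183 + 28/183 + 56/183 + 74/183 + 109/183 + 1 = 156/61 ≈ 2.557 bits/symbol.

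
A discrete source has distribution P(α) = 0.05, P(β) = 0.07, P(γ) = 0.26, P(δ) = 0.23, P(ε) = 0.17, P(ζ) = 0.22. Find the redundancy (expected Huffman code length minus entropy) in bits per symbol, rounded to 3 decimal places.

Entropy H = −Σ p log₂ p ≈ 2.3928 bits.
Huffman merges: 1/20+7/100→3/25; 3/25+17/100→29/100; 11/50+23/100→9/20; 13/50+29/100→11/20; 9/20+11/20→1. L = 241/100 ≈ 2.4100.
L − H = 2.4100 − 2.3928 = 0.017 bits.

0.017 bits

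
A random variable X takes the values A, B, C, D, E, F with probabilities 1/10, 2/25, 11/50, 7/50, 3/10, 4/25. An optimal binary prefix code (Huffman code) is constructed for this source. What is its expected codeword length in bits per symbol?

2.48 bits/symbol

Repeatedly combine the two least-probable nodes; the expected code length is the sum of the merged weights.
merge 2/25 + 1/10 → 9/50
merge 7/50 + 4/25 → 3/10
merge 9/50 + 11/50 → 2/5
merge 3/10 + 3/10 → 3/5
merge 2/5 + 3/5 → 1
L = 9/50 + 3/10 + 2/5 + 3/5 + 1 = 62/25 = 2.48 bits/symbol.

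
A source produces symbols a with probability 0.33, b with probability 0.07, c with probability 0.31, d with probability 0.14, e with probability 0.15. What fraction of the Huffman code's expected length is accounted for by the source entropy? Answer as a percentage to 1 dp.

Entropy H = −Σ p log₂ p ≈ 2.1278 bits.
Huffman merges: 7/100+7/50→21/100; 3/20+21/100→9/25; 31/100+33/100→16/25; 9/25+16/25→1. L = 221/100 ≈ 2.2100.
Efficiency = H/L = 2.1278/2.2100 = 96.3%.

96.3%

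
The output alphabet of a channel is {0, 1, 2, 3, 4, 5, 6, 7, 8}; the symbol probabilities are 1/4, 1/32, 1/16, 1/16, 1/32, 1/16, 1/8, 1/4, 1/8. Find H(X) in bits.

Each probability is a power of 1/2, so log₂(1/p) is an integer.
H = Σ p·log₂(1/p) = 1/4·2 + 1/32·5 + 1/16·4 + 1/16·4 + 1/32·5 + 1/16·4 + 1/8·3 + 1/4·2 + 1/8·3 = 2.8125 bits.

2.8125 bits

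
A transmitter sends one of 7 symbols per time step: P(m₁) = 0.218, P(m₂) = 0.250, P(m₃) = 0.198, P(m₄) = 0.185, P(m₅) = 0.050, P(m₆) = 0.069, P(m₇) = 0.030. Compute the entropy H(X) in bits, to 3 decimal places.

2.526 bits

H = −Σ pᵢ log₂ pᵢ.
−0.218·log₂(0.218) = 0.4791
−0.250·log₂(0.250) = 0.5000
−0.198·log₂(0.198) = 0.4626
−0.185·log₂(0.185) = 0.4504
−0.050·log₂(0.050) = 0.2161
−0.069·log₂(0.069) = 0.2662
−0.030·log₂(0.030) = 0.1518
Sum ≈ 2.5261 → 2.526 bits.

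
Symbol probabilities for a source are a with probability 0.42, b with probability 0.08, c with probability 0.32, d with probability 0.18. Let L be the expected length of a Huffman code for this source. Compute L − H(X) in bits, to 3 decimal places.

0.052 bits

Entropy H = −Σ p log₂ p ≈ 1.7885 bits.
Huffman merges: 2/25+9/50→13/50; 13/50+8/25→29/50; 21/50+29/50→1. L = 46/25 ≈ 1.8400.
L − H = 1.8400 − 1.7885 = 0.052 bits.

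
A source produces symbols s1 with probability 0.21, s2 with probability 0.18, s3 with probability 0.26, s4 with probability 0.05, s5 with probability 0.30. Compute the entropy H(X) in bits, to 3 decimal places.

2.161 bits

H = −Σ pᵢ log₂ pᵢ.
−0.21·log₂(0.21) = 0.4728
−0.18·log₂(0.18) = 0.4453
−0.26·log₂(0.26) = 0.5053
−0.05·log₂(0.05) = 0.2161
−0.30·log₂(0.30) = 0.5211
Sum ≈ 2.1606 → 2.161 bits.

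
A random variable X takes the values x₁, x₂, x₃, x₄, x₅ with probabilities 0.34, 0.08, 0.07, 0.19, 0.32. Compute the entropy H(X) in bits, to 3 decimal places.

H = −Σ pᵢ log₂ pᵢ.
−0.34·log₂(0.34) = 0.5292
−0.08·log₂(0.08) = 0.2915
−0.07·log₂(0.07) = 0.2686
−0.19·log₂(0.19) = 0.4552
−0.32·log₂(0.32) = 0.5260
Sum ≈ 2.0705 → 2.070 bits.

2.070 bits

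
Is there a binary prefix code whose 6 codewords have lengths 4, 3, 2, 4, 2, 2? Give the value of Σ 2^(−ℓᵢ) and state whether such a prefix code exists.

1; yes

With common denominator 2^4 = 16: Σ 2^(−ℓᵢ) = 1/16 + 2/16 + 4/16 + 1/16 + 4/16 + 4/16 = 16/16 = 1.
Kraft's inequality requires Σ ≤ 1; here Σ = 1 ≤ 1, so such a prefix code exists.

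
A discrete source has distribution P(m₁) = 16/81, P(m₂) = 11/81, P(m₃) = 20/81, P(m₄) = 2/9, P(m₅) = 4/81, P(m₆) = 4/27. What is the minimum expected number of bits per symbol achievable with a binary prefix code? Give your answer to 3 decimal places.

Repeatedly combine the two least-probable nodes; the expected code length is the sum of the merged weights.
merge 4/81 + 11/81 → 5/27
merge 4/27 + 5/27 → 1/3
merge 16/81 + 2/9 → 34/81
merge 20/81 + 1/3 → 47/81
merge 34/81 + 47/81 → 1
L = 5/27 + 1/3 + 34/81 + 47/81 + 1 = 68/27 ≈ 2.519 bits/symbol.

2.519 bits/symbol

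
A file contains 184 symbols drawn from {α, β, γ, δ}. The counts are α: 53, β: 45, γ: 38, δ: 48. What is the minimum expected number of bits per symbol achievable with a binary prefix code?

Probabilities are the counts divided by 184.
Repeatedly combine the two least-probable nodes; the expected code length is the sum of the merged weights.
merge 19/92 + 45/184 → 83/184
merge 6/23 + 53/184 → 101/184
merge 83/184 + 101/184 → 1
L = 83/184 + 101/184 + 1 = 2 bits/symbol.

2 bits/symbol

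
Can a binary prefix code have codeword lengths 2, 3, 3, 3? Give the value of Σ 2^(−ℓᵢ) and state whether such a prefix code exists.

With common denominator 2^3 = 8: Σ 2^(−ℓᵢ) = 2/8 + 1/8 + 1/8 + 1/8 = 5/8 = 0.625.
Kraft's inequality requires Σ ≤ 1; here Σ = 0.625 ≤ 1, so such a prefix code exists.

0.625; yes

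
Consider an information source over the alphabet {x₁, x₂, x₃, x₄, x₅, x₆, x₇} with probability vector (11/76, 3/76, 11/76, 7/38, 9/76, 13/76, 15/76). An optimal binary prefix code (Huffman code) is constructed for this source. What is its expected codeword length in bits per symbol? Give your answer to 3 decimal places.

Repeatedly combine the two least-probable nodes; the expected code length is the sum of the merged weights.
merge 3/76 + 9/76 → 3/19
merge 11/76 + 11/76 → 11/38
merge 3/19 + 13/76 → 25/76
merge 7/38 + 15/76 → 29/76
merge 11/38 + 25/76 → 47/76
merge 29/76 + 47/76 → 1
L = 3/19 + 11/38 + 25/76 + 29/76 + 47/76 + 1 = 211/76 ≈ 2.776 bits/symbol.

2.776 bits/symbol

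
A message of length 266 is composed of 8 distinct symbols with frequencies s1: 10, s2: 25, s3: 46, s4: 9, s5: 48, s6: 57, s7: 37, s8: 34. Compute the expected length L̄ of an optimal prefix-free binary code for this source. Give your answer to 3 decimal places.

2.842 bits/symbol

Probabilities are the counts divided by 266.
Repeatedly combine the two least-probable nodes; the expected code length is the sum of the merged weights.
merge 9/266 + 5/133 → 1/14
merge 1/14 + 25/266 → 22/133
merge 17/133 + 37/266 → 71/266
merge 22/133 + 23/133 → 45/133
merge 24/133 + 3/14 → 15/38
merge 71/266 + 45/133 → 23/38
merge 15/38 + 23/38 → 1
L = 1/14 + 22/133 + 71/266 + 45/133 + 15/38 + 23/38 + 1 = 54/19 ≈ 2.842 bits/symbol.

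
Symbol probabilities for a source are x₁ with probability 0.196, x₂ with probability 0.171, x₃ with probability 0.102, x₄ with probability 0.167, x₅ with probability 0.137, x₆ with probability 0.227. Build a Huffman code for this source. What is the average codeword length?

2.577 bits/symbol

Repeatedly combine the two least-probable nodes; the expected code length is the sum of the merged weights.
merge 51/500 + 137/1000 → 239/1000
merge 167/1000 + 171/1000 → 169/500
merge 49/250 + 227/1000 → 423/1000
merge 239/1000 + 169/500 → 577/1000
merge 423/1000 + 577/1000 → 1
L = 239/1000 + 169/500 + 423/1000 + 577/1000 + 1 = 2577/1000 = 2.577 bits/symbol.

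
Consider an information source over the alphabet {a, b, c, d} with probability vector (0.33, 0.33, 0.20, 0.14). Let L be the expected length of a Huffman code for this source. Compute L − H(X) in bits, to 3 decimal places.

Entropy H = −Σ p log₂ p ≈ 1.9171 bits.
Huffman merges: 7/50+1/5→17/50; 33/100+33/100→33/50; 17/50+33/50→1. L = 2 ≈ 2.0000.
L − H = 2.0000 − 1.9171 = 0.083 bits.

0.083 bits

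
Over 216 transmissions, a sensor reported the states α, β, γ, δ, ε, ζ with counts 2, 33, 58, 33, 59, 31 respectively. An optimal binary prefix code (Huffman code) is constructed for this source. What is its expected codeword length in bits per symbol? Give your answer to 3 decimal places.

Probabilities are the counts divided by 216.
Repeatedly combine the two least-probable nodes; the expected code length is the sum of the merged weights.
merge 1/108 + 31/216 → 11/72
merge 11/72 + 11/72 → 11/36
merge 11/72 + 29/108 → 91/216
merge 59/216 + 11/36 → 125/216
merge 91/216 + 125/216 → 1
L = 11/72 + 11/36 + 91/216 + 125/216 + 1 = 59/24 ≈ 2.458 bits/symbol.

2.458 bits/symbol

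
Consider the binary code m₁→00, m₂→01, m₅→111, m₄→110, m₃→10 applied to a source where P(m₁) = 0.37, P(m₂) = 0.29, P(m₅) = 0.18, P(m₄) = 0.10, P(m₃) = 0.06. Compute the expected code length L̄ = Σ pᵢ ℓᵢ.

2.28 bits/symbol

L̄ = Σ pᵢ·ℓᵢ = 0.37·2 + 0.29·2 + 0.18·3 + 0.10·3 + 0.06·2 = 2.28 bits/symbol.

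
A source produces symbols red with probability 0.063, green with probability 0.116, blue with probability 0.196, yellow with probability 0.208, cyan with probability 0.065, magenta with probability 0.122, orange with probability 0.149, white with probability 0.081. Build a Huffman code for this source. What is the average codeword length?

Repeatedly combine the two least-probable nodes; the expected code length is the sum of the merged weights.
merge 63/1000 + 13/200 → 16/125
merge 81/1000 + 29/250 → 197/1000
merge 61/500 + 16/125 → 1/4
merge 149/1000 + 49/250 → 69/200
merge 197/1000 + 26/125 → 81/200
merge 1/4 + 69/200 → 119/200
merge 81/200 + 119/200 → 1
L = 16/125 + 197/1000 + 1/4 + 69/200 + 81/200 + 119/200 + 1 = 73/25 = 2.92 bits/symbol.

2.92 bits/symbol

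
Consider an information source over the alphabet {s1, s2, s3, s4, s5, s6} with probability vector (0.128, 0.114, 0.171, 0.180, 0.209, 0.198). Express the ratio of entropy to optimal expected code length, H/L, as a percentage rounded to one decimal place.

Entropy H = −Σ p log₂ p ≈ 2.5524 bits.
Huffman merges: 57/500+16/125→121/500; 171/1000+9/50→351/1000; 99/500+209/1000→407/1000; 121/500+351/1000→593/1000; 407/1000+593/1000→1. L = 2593/1000 ≈ 2.5930.
Efficiency = H/L = 2.5524/2.5930 = 98.4%.

98.4%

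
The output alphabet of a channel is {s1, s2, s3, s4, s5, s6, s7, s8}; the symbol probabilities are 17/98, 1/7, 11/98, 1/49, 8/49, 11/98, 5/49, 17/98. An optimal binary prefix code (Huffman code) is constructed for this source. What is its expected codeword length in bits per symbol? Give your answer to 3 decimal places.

2.949 bits/symbol

Repeatedly combine the two least-probable nodes; the expected code length is the sum of the merged weights.
merge 1/49 + 5/49 → 6/49
merge 11/98 + 11/98 → 11/49
merge 6/49 + 1/7 → 13/49
merge 8/49 + 17/98 → 33/98
merge 17/98 + 11/49 → 39/98
merge 13/49 + 33/98 → 59/98
merge 39/98 + 59/98 → 1
L = 6/49 + 11/49 + 13/49 + 33/98 + 39/98 + 59/98 + 1 = 289/98 ≈ 2.949 bits/symbol.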